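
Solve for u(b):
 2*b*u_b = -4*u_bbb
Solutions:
 u(b) = C1 + Integral(C2*airyai(-2^(2/3)*b/2) + C3*airybi(-2^(2/3)*b/2), b)


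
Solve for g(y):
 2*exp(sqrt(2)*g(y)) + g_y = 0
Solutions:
 g(y) = sqrt(2)*(2*log(1/(C1 + 2*y)) - log(2))/4


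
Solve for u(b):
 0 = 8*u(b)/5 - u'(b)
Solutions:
 u(b) = C1*exp(8*b/5)


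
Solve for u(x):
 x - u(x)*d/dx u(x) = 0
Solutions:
 u(x) = -sqrt(C1 + x^2)
 u(x) = sqrt(C1 + x^2)


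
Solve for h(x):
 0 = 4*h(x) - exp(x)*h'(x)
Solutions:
 h(x) = C1*exp(-4*exp(-x))


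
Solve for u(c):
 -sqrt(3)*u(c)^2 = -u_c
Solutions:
 u(c) = -1/(C1 + sqrt(3)*c)


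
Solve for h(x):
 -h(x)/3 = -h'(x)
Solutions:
 h(x) = C1*exp(x/3)


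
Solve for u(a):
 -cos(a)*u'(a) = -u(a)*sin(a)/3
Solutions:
 u(a) = C1/cos(a)^(1/3)


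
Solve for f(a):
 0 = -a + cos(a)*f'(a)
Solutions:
 f(a) = C1 + Integral(a/cos(a), a)


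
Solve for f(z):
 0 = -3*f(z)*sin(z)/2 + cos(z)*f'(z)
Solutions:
 f(z) = C1/cos(z)^(3/2)


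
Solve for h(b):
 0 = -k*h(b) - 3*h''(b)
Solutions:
 h(b) = C1*exp(-sqrt(3)*b*sqrt(-k)/3) + C2*exp(sqrt(3)*b*sqrt(-k)/3)


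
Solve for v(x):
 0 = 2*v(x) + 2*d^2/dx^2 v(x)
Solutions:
 v(x) = C1*sin(x) + C2*cos(x)


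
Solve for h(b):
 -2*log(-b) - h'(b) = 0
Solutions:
 h(b) = C1 - 2*b*log(-b) + 2*b


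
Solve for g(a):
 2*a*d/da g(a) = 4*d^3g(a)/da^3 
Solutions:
 g(a) = C1 + Integral(C2*airyai(2^(2/3)*a/2) + C3*airybi(2^(2/3)*a/2), a)


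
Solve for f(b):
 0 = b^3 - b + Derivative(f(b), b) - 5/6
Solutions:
 f(b) = C1 - b^4/4 + b^2/2 + 5*b/6


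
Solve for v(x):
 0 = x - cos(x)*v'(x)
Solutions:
 v(x) = C1 + Integral(x/cos(x), x)


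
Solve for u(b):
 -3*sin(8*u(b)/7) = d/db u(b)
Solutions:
 3*b + 7*log(cos(8*u(b)/7) - 1)/16 - 7*log(cos(8*u(b)/7) + 1)/16 = C1


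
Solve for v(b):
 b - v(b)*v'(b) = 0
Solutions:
 v(b) = -sqrt(C1 + b^2)
 v(b) = sqrt(C1 + b^2)


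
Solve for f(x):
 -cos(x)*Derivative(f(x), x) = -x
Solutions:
 f(x) = C1 + Integral(x/cos(x), x)


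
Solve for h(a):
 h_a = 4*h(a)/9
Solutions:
 h(a) = C1*exp(4*a/9)


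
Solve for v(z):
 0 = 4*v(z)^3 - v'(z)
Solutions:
 v(z) = -sqrt(2)*sqrt(-1/(C1 + 4*z))/2
 v(z) = sqrt(2)*sqrt(-1/(C1 + 4*z))/2


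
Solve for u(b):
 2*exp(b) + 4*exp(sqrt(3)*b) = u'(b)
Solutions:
 u(b) = C1 + 2*exp(b) + 4*sqrt(3)*exp(sqrt(3)*b)/3


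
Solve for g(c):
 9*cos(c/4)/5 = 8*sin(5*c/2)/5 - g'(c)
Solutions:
 g(c) = C1 - 36*sin(c/4)/5 - 16*cos(5*c/2)/25


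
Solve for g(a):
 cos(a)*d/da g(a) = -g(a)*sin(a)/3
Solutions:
 g(a) = C1*cos(a)^(1/3)


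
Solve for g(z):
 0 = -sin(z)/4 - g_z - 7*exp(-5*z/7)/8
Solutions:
 g(z) = C1 + cos(z)/4 + 49*exp(-5*z/7)/40


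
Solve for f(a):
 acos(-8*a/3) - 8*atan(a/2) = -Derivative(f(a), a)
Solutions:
 f(a) = C1 - a*acos(-8*a/3) + 8*a*atan(a/2) - sqrt(9 - 64*a^2)/8 - 8*log(a^2 + 4)


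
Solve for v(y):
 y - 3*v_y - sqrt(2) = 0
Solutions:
 v(y) = C1 + y^2/6 - sqrt(2)*y/3


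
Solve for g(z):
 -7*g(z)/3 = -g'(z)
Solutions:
 g(z) = C1*exp(7*z/3)


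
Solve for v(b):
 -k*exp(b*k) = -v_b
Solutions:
 v(b) = C1 + exp(b*k)


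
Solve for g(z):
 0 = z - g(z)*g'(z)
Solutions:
 g(z) = -sqrt(C1 + z^2)
 g(z) = sqrt(C1 + z^2)


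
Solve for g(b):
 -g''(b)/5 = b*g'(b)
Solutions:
 g(b) = C1 + C2*erf(sqrt(10)*b/2)


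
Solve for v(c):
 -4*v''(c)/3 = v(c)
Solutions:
 v(c) = C1*sin(sqrt(3)*c/2) + C2*cos(sqrt(3)*c/2)


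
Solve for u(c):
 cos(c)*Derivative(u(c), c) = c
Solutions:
 u(c) = C1 + Integral(c/cos(c), c)


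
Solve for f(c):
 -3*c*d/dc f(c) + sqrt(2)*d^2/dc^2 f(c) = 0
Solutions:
 f(c) = C1 + C2*erfi(2^(1/4)*sqrt(3)*c/2)


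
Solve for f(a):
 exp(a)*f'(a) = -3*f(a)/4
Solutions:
 f(a) = C1*exp(3*exp(-a)/4)


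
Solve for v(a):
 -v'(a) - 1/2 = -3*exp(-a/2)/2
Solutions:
 v(a) = C1 - a/2 - 3*exp(-a/2)


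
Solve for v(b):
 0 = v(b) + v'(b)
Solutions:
 v(b) = C1*exp(-b)


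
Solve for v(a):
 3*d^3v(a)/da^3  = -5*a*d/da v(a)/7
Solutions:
 v(a) = C1 + Integral(C2*airyai(-21^(2/3)*5^(1/3)*a/21) + C3*airybi(-21^(2/3)*5^(1/3)*a/21), a)


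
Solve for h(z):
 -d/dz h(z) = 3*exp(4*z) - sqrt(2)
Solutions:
 h(z) = C1 + sqrt(2)*z - 3*exp(4*z)/4


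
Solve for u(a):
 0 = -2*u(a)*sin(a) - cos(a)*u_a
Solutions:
 u(a) = C1*cos(a)^2


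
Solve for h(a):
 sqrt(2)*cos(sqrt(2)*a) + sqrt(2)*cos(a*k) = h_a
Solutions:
 h(a) = C1 + sin(sqrt(2)*a) + sqrt(2)*sin(a*k)/k


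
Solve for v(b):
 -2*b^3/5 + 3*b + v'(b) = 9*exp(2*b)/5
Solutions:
 v(b) = C1 + b^4/10 - 3*b^2/2 + 9*exp(2*b)/10


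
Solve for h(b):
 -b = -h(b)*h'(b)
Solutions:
 h(b) = -sqrt(C1 + b^2)
 h(b) = sqrt(C1 + b^2)


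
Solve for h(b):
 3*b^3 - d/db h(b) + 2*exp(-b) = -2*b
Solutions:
 h(b) = C1 + 3*b^4/4 + b^2 - 2*exp(-b)


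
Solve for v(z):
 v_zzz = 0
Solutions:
 v(z) = C1 + C2*z + C3*z^2


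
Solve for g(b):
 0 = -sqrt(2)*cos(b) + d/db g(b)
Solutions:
 g(b) = C1 + sqrt(2)*sin(b)


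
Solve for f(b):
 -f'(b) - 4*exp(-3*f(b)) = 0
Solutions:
 f(b) = log(C1 - 12*b)/3
 f(b) = log((-3^(1/3) - 3^(5/6)*I)*(C1 - 4*b)^(1/3)/2)
 f(b) = log((-3^(1/3) + 3^(5/6)*I)*(C1 - 4*b)^(1/3)/2)


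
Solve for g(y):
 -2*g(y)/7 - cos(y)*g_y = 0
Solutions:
 g(y) = C1*(sin(y) - 1)^(1/7)/(sin(y) + 1)^(1/7)


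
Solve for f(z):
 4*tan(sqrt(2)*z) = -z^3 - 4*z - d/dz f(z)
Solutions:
 f(z) = C1 - z^4/4 - 2*z^2 + 2*sqrt(2)*log(cos(sqrt(2)*z))


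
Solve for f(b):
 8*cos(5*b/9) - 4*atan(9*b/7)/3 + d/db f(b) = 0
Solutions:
 f(b) = C1 + 4*b*atan(9*b/7)/3 - 14*log(81*b^2 + 49)/27 - 72*sin(5*b/9)/5


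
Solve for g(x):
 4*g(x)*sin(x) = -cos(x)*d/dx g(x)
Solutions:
 g(x) = C1*cos(x)^4


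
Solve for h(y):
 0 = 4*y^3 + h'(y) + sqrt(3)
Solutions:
 h(y) = C1 - y^4 - sqrt(3)*y


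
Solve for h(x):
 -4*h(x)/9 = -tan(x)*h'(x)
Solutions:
 h(x) = C1*sin(x)^(4/9)


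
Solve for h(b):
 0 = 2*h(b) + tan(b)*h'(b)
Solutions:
 h(b) = C1/sin(b)^2


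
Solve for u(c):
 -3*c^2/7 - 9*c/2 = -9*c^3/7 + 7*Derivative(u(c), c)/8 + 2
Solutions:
 u(c) = C1 + 18*c^4/49 - 8*c^3/49 - 18*c^2/7 - 16*c/7


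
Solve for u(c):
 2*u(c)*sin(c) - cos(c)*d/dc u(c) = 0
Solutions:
 u(c) = C1/cos(c)^2


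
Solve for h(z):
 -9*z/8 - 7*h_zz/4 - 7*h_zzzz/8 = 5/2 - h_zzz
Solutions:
 h(z) = C1 + C2*z - 3*z^3/28 - 44*z^2/49 + (C3*sin(sqrt(82)*z/7) + C4*cos(sqrt(82)*z/7))*exp(4*z/7)


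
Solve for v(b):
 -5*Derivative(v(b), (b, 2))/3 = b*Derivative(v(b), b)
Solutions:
 v(b) = C1 + C2*erf(sqrt(30)*b/10)


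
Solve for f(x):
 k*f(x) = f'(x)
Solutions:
 f(x) = C1*exp(k*x)


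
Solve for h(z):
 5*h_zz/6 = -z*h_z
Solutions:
 h(z) = C1 + C2*erf(sqrt(15)*z/5)


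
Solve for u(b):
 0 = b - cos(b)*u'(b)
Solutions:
 u(b) = C1 + Integral(b/cos(b), b)


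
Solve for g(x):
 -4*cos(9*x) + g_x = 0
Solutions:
 g(x) = C1 + 4*sin(9*x)/9


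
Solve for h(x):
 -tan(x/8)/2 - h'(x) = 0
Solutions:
 h(x) = C1 + 4*log(cos(x/8))


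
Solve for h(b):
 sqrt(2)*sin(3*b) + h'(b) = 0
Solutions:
 h(b) = C1 + sqrt(2)*cos(3*b)/3


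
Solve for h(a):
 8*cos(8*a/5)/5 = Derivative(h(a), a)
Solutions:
 h(a) = C1 + sin(8*a/5)


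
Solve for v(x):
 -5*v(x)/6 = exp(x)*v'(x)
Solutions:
 v(x) = C1*exp(5*exp(-x)/6)


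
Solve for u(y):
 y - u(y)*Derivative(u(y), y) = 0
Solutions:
 u(y) = -sqrt(C1 + y^2)
 u(y) = sqrt(C1 + y^2)


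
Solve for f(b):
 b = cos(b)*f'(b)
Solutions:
 f(b) = C1 + Integral(b/cos(b), b)


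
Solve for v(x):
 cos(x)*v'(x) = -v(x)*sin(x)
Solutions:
 v(x) = C1*cos(x)


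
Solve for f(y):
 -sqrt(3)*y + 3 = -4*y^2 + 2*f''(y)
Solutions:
 f(y) = C1 + C2*y + y^4/6 - sqrt(3)*y^3/12 + 3*y^2/4


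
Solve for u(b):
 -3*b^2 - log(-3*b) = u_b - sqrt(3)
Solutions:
 u(b) = C1 - b^3 - b*log(-b) + b*(-log(3) + 1 + sqrt(3))


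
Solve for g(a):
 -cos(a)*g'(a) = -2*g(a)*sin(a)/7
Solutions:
 g(a) = C1/cos(a)^(2/7)


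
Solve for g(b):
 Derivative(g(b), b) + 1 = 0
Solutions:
 g(b) = C1 - b


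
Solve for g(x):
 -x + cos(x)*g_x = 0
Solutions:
 g(x) = C1 + Integral(x/cos(x), x)


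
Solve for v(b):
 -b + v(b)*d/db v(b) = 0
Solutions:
 v(b) = -sqrt(C1 + b^2)
 v(b) = sqrt(C1 + b^2)


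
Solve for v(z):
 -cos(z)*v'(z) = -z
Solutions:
 v(z) = C1 + Integral(z/cos(z), z)


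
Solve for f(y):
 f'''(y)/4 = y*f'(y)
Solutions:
 f(y) = C1 + Integral(C2*airyai(2^(2/3)*y) + C3*airybi(2^(2/3)*y), y)


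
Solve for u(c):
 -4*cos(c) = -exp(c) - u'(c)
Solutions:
 u(c) = C1 - exp(c) + 4*sin(c)


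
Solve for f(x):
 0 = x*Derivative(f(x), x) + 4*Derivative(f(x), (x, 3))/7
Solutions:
 f(x) = C1 + Integral(C2*airyai(-14^(1/3)*x/2) + C3*airybi(-14^(1/3)*x/2), x)


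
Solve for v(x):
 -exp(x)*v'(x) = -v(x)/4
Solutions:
 v(x) = C1*exp(-exp(-x)/4)


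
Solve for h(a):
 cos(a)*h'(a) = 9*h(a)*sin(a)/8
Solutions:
 h(a) = C1/cos(a)^(9/8)


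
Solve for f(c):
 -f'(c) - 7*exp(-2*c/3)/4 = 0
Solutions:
 f(c) = C1 + 21*exp(-2*c/3)/8


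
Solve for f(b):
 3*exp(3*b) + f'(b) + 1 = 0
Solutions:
 f(b) = C1 - b - exp(3*b)


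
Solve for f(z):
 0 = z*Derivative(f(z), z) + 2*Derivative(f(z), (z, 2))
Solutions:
 f(z) = C1 + C2*erf(z/2)


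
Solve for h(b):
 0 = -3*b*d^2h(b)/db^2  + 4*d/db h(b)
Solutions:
 h(b) = C1 + C2*b^(7/3)


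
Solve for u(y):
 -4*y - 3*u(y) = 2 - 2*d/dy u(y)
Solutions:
 u(y) = C1*exp(3*y/2) - 4*y/3 - 14/9


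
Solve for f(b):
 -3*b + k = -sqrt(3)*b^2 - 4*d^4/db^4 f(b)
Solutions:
 f(b) = C1 + C2*b + C3*b^2 + C4*b^3 - sqrt(3)*b^6/1440 + b^5/160 - b^4*k/96


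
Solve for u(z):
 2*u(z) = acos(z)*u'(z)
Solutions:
 u(z) = C1*exp(2*Integral(1/acos(z), z))


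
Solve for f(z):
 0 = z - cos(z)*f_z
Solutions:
 f(z) = C1 + Integral(z/cos(z), z)


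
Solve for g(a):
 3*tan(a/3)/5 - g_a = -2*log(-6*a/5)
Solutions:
 g(a) = C1 + 2*a*log(-a) - 2*a*log(5) - 2*a + 2*a*log(6) - 9*log(cos(a/3))/5


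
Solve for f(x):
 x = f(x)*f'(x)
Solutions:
 f(x) = -sqrt(C1 + x^2)
 f(x) = sqrt(C1 + x^2)


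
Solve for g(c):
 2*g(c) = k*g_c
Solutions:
 g(c) = C1*exp(2*c/k)


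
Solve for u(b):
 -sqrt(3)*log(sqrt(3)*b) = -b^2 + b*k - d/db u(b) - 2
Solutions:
 u(b) = C1 - b^3/3 + b^2*k/2 + sqrt(3)*b*log(b) - 2*b - sqrt(3)*b + sqrt(3)*b*log(3)/2


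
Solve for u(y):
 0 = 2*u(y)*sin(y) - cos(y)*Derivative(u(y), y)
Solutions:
 u(y) = C1/cos(y)^2


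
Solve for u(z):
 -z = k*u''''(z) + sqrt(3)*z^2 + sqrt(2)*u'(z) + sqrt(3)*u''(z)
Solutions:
 u(z) = C1 + C2*exp(2^(1/6)*z*(-6^(2/3)*(sqrt((9 + 2*sqrt(3)/k)/k^2) + 3/k)^(1/3) + 2*3^(5/6)/(k*(sqrt((9 + 2*sqrt(3)/k)/k^2) + 3/k)^(1/3)))/6) + C3*exp(2^(1/6)*z*(6^(2/3)*(sqrt((9 + 2*sqrt(3)/k)/k^2) + 3/k)^(1/3)/12 - 2^(2/3)*3^(1/6)*I*(sqrt((9 + 2*sqrt(3)/k)/k^2) + 3/k)^(1/3)/4 + 2*sqrt(3)/(k*(-3^(2/3) + 3*3^(1/6)*I)*(sqrt((9 + 2*sqrt(3)/k)/k^2) + 3/k)^(1/3)))) + C4*exp(2^(1/6)*z*(6^(2/3)*(sqrt((9 + 2*sqrt(3)/k)/k^2) + 3/k)^(1/3)/12 + 2^(2/3)*3^(1/6)*I*(sqrt((9 + 2*sqrt(3)/k)/k^2) + 3/k)^(1/3)/4 - 2*sqrt(3)/(k*(3^(2/3) + 3*3^(1/6)*I)*(sqrt((9 + 2*sqrt(3)/k)/k^2) + 3/k)^(1/3)))) - sqrt(6)*z^3/6 - sqrt(2)*z^2/4 + 3*z^2/2 - 3*sqrt(6)*z/2 + sqrt(3)*z/2


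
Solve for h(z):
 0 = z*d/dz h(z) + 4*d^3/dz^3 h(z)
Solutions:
 h(z) = C1 + Integral(C2*airyai(-2^(1/3)*z/2) + C3*airybi(-2^(1/3)*z/2), z)


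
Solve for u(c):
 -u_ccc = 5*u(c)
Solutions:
 u(c) = C3*exp(-5^(1/3)*c) + (C1*sin(sqrt(3)*5^(1/3)*c/2) + C2*cos(sqrt(3)*5^(1/3)*c/2))*exp(5^(1/3)*c/2)


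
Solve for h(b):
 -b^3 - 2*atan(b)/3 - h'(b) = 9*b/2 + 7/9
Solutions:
 h(b) = C1 - b^4/4 - 9*b^2/4 - 2*b*atan(b)/3 - 7*b/9 + log(b^2 + 1)/3


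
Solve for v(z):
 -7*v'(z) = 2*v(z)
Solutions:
 v(z) = C1*exp(-2*z/7)


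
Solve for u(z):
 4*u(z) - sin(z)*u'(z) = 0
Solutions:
 u(z) = C1*(cos(z)^2 - 2*cos(z) + 1)/(cos(z)^2 + 2*cos(z) + 1)


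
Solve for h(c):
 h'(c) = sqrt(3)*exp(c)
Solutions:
 h(c) = C1 + sqrt(3)*exp(c)


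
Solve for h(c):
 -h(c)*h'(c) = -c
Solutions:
 h(c) = -sqrt(C1 + c^2)
 h(c) = sqrt(C1 + c^2)


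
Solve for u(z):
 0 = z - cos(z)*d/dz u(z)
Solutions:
 u(z) = C1 + Integral(z/cos(z), z)


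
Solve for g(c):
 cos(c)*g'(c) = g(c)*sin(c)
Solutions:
 g(c) = C1/cos(c)


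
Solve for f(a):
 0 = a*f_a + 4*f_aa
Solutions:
 f(a) = C1 + C2*erf(sqrt(2)*a/4)


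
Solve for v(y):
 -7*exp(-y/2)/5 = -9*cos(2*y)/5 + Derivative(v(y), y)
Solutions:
 v(y) = C1 + 9*sin(2*y)/10 + 14*exp(-y/2)/5


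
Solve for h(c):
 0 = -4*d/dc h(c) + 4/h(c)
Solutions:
 h(c) = -sqrt(C1 + 2*c)
 h(c) = sqrt(C1 + 2*c)


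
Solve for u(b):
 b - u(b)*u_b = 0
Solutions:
 u(b) = -sqrt(C1 + b^2)
 u(b) = sqrt(C1 + b^2)


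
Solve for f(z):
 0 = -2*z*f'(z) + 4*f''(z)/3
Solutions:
 f(z) = C1 + C2*erfi(sqrt(3)*z/2)


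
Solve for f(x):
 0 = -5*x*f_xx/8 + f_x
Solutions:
 f(x) = C1 + C2*x^(13/5)


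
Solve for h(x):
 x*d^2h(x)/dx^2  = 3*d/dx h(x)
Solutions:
 h(x) = C1 + C2*x^4


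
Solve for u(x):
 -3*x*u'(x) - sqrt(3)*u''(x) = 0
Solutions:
 u(x) = C1 + C2*erf(sqrt(2)*3^(1/4)*x/2)


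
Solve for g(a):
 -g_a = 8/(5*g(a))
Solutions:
 g(a) = -sqrt(C1 - 80*a)/5
 g(a) = sqrt(C1 - 80*a)/5


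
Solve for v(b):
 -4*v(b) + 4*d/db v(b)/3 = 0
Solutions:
 v(b) = C1*exp(3*b)


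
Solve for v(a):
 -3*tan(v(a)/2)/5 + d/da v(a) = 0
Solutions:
 v(a) = -2*asin(C1*exp(3*a/10)) + 2*pi
 v(a) = 2*asin(C1*exp(3*a/10))


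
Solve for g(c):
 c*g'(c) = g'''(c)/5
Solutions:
 g(c) = C1 + Integral(C2*airyai(5^(1/3)*c) + C3*airybi(5^(1/3)*c), c)


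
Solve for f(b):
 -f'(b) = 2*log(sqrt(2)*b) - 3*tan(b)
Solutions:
 f(b) = C1 - 2*b*log(b) - b*log(2) + 2*b - 3*log(cos(b))


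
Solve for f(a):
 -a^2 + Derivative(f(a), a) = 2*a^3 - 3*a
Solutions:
 f(a) = C1 + a^4/2 + a^3/3 - 3*a^2/2


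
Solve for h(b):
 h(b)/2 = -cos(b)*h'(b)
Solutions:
 h(b) = C1*(sin(b) - 1)^(1/4)/(sin(b) + 1)^(1/4)


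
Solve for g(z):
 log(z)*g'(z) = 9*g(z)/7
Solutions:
 g(z) = C1*exp(9*li(z)/7)


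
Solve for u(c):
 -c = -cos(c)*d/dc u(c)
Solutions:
 u(c) = C1 + Integral(c/cos(c), c)


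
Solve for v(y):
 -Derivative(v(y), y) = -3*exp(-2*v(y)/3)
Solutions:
 v(y) = 3*log(-sqrt(C1 + 3*y)) - 3*log(3) + 3*log(6)/2
 v(y) = 3*log(C1 + 3*y)/2 - 3*log(3) + 3*log(6)/2


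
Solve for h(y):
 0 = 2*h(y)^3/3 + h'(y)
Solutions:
 h(y) = -sqrt(6)*sqrt(-1/(C1 - 2*y))/2
 h(y) = sqrt(6)*sqrt(-1/(C1 - 2*y))/2


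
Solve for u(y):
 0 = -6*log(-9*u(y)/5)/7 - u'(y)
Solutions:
 7*Integral(1/(log(-_y) - log(5) + 2*log(3)), (_y, u(y)))/6 = C1 - y


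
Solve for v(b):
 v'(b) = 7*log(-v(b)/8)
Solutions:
 -Integral(1/(log(-_y) - 3*log(2)), (_y, v(b)))/7 = C1 - b


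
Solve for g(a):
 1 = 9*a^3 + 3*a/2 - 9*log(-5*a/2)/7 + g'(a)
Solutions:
 g(a) = C1 - 9*a^4/4 - 3*a^2/4 + 9*a*log(-a)/7 + a*(-9*log(2) - 2 + 9*log(5))/7


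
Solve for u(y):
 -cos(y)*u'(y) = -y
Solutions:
 u(y) = C1 + Integral(y/cos(y), y)


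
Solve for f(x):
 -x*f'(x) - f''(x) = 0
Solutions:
 f(x) = C1 + C2*erf(sqrt(2)*x/2)


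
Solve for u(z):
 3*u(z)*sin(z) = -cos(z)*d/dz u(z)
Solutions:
 u(z) = C1*cos(z)^3


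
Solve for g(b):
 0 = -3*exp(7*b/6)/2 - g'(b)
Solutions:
 g(b) = C1 - 9*exp(7*b/6)/7


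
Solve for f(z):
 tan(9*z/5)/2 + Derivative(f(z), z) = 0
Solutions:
 f(z) = C1 + 5*log(cos(9*z/5))/18


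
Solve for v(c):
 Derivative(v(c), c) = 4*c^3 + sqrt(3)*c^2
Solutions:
 v(c) = C1 + c^4 + sqrt(3)*c^3/3


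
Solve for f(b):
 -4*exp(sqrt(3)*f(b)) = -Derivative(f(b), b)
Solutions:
 f(b) = sqrt(3)*(2*log(-1/(C1 + 4*b)) - log(3))/6


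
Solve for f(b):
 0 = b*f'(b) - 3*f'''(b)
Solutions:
 f(b) = C1 + Integral(C2*airyai(3^(2/3)*b/3) + C3*airybi(3^(2/3)*b/3), b)


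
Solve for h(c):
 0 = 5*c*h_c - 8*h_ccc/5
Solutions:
 h(c) = C1 + Integral(C2*airyai(5^(2/3)*c/2) + C3*airybi(5^(2/3)*c/2), c)


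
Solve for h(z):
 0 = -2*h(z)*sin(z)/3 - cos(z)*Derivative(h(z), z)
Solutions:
 h(z) = C1*cos(z)^(2/3)


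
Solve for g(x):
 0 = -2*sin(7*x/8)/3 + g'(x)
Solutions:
 g(x) = C1 - 16*cos(7*x/8)/21


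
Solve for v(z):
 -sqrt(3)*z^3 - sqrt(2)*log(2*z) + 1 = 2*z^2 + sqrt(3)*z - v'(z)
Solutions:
 v(z) = C1 + sqrt(3)*z^4/4 + 2*z^3/3 + sqrt(3)*z^2/2 + sqrt(2)*z*log(z) - sqrt(2)*z - z + sqrt(2)*z*log(2)


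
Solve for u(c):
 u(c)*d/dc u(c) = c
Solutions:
 u(c) = -sqrt(C1 + c^2)
 u(c) = sqrt(C1 + c^2)


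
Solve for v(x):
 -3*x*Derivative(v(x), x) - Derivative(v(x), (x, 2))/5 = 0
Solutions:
 v(x) = C1 + C2*erf(sqrt(30)*x/2)


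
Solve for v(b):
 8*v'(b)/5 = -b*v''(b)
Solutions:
 v(b) = C1 + C2/b^(3/5)


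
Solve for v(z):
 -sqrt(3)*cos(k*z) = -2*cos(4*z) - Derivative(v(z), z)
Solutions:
 v(z) = C1 - sin(4*z)/2 + sqrt(3)*sin(k*z)/k


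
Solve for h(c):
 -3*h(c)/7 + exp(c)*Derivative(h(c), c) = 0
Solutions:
 h(c) = C1*exp(-3*exp(-c)/7)


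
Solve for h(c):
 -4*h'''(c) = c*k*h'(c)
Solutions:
 h(c) = C1 + Integral(C2*airyai(2^(1/3)*c*(-k)^(1/3)/2) + C3*airybi(2^(1/3)*c*(-k)^(1/3)/2), c)


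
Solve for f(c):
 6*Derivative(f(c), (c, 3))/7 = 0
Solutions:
 f(c) = C1 + C2*c + C3*c^2


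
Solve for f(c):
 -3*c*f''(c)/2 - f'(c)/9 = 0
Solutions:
 f(c) = C1 + C2*c^(25/27)


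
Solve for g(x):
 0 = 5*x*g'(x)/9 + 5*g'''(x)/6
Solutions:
 g(x) = C1 + Integral(C2*airyai(-2^(1/3)*3^(2/3)*x/3) + C3*airybi(-2^(1/3)*3^(2/3)*x/3), x)


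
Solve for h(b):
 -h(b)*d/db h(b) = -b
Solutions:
 h(b) = -sqrt(C1 + b^2)
 h(b) = sqrt(C1 + b^2)


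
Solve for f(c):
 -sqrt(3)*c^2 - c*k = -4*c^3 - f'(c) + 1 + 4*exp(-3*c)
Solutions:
 f(c) = C1 - c^4 + sqrt(3)*c^3/3 + c^2*k/2 + c - 4*exp(-3*c)/3


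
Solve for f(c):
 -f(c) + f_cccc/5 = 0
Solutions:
 f(c) = C1*exp(-5^(1/4)*c) + C2*exp(5^(1/4)*c) + C3*sin(5^(1/4)*c) + C4*cos(5^(1/4)*c)


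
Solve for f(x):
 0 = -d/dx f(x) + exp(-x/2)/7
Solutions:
 f(x) = C1 - 2*exp(-x/2)/7


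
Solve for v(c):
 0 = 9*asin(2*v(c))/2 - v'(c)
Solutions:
 Integral(1/asin(2*_y), (_y, v(c))) = C1 + 9*c/2


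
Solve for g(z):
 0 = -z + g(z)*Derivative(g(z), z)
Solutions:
 g(z) = -sqrt(C1 + z^2)
 g(z) = sqrt(C1 + z^2)


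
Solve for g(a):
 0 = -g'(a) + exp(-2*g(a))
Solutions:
 g(a) = log(-sqrt(C1 + 2*a))
 g(a) = log(C1 + 2*a)/2


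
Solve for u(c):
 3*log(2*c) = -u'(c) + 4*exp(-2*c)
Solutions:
 u(c) = C1 - 3*c*log(c) + 3*c*(1 - log(2)) - 2*exp(-2*c)


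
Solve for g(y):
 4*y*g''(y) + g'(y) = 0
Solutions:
 g(y) = C1 + C2*y^(3/4)


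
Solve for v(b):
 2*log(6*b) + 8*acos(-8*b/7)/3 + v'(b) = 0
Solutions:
 v(b) = C1 - 2*b*log(b) - 8*b*acos(-8*b/7)/3 - 2*b*log(6) + 2*b - sqrt(49 - 64*b^2)/3


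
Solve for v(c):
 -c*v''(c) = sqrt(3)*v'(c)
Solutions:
 v(c) = C1 + C2*c^(1 - sqrt(3))


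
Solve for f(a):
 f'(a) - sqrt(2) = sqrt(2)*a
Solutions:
 f(a) = C1 + sqrt(2)*a^2/2 + sqrt(2)*a


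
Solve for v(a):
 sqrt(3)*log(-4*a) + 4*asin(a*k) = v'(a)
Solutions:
 v(a) = C1 + sqrt(3)*a*(log(-a) - 1) + 2*sqrt(3)*a*log(2) + 4*Piecewise((a*asin(a*k) + sqrt(-a^2*k^2 + 1)/k, Ne(k, 0)), (0, True))


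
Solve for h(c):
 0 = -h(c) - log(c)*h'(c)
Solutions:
 h(c) = C1*exp(-li(c))


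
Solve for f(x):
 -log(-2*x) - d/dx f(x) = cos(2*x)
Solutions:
 f(x) = C1 - x*log(-x) - x*log(2) + x - sin(2*x)/2


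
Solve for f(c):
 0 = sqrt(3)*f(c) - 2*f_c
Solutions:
 f(c) = C1*exp(sqrt(3)*c/2)


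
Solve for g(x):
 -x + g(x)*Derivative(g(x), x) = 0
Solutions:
 g(x) = -sqrt(C1 + x^2)
 g(x) = sqrt(C1 + x^2)


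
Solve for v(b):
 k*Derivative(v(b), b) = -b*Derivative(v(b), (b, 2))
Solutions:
 v(b) = C1 + b^(1 - re(k))*(C2*sin(log(b)*Abs(im(k))) + C3*cos(log(b)*im(k)))


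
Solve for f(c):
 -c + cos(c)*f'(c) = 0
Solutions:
 f(c) = C1 + Integral(c/cos(c), c)


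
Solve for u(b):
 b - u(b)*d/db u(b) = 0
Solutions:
 u(b) = -sqrt(C1 + b^2)
 u(b) = sqrt(C1 + b^2)


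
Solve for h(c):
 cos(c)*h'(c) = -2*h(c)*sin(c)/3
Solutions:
 h(c) = C1*cos(c)^(2/3)


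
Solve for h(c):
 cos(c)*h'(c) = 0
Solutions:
 h(c) = C1


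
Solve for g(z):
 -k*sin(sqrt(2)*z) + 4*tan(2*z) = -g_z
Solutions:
 g(z) = C1 - sqrt(2)*k*cos(sqrt(2)*z)/2 + 2*log(cos(2*z))


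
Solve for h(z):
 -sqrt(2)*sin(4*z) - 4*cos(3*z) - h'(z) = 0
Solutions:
 h(z) = C1 - 4*sin(3*z)/3 + sqrt(2)*cos(4*z)/4


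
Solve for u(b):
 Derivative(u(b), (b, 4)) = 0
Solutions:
 u(b) = C1 + C2*b + C3*b^2 + C4*b^3


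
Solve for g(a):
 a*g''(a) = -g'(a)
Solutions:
 g(a) = C1 + C2*log(a)


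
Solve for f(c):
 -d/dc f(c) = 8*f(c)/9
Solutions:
 f(c) = C1*exp(-8*c/9)


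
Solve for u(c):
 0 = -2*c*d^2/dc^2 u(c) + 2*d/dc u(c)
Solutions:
 u(c) = C1 + C2*c^2


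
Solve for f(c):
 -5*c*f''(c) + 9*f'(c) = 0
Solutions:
 f(c) = C1 + C2*c^(14/5)


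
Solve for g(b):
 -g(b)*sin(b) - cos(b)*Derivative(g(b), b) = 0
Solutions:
 g(b) = C1*cos(b)


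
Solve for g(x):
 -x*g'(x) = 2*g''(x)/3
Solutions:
 g(x) = C1 + C2*erf(sqrt(3)*x/2)


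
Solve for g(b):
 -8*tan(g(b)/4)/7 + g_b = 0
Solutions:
 g(b) = -4*asin(C1*exp(2*b/7)) + 4*pi
 g(b) = 4*asin(C1*exp(2*b/7))


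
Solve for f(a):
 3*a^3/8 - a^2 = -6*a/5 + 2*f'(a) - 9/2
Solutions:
 f(a) = C1 + 3*a^4/64 - a^3/6 + 3*a^2/10 + 9*a/4


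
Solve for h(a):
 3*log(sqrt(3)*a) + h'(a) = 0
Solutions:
 h(a) = C1 - 3*a*log(a) - 3*a*log(3)/2 + 3*a


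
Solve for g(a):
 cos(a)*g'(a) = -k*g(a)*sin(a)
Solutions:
 g(a) = C1*exp(k*log(cos(a)))


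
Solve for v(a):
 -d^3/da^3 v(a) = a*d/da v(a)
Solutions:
 v(a) = C1 + Integral(C2*airyai(-a) + C3*airybi(-a), a)


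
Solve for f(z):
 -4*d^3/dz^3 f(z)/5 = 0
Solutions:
 f(z) = C1 + C2*z + C3*z^2


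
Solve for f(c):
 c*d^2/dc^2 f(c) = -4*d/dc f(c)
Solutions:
 f(c) = C1 + C2/c^3


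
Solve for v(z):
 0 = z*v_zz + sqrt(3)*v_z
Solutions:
 v(z) = C1 + C2*z^(1 - sqrt(3))


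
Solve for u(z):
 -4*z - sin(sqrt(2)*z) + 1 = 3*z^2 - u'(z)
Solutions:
 u(z) = C1 + z^3 + 2*z^2 - z - sqrt(2)*cos(sqrt(2)*z)/2


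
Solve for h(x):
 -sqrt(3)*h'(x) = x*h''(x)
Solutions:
 h(x) = C1 + C2*x^(1 - sqrt(3))


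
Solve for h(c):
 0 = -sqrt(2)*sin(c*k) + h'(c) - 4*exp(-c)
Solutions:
 h(c) = C1 - 4*exp(-c) - sqrt(2)*cos(c*k)/k


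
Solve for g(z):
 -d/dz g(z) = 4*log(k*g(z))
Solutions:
 li(k*g(z))/k = C1 - 4*z


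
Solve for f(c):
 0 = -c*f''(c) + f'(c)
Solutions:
 f(c) = C1 + C2*c^2


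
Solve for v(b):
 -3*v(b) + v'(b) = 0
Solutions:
 v(b) = C1*exp(3*b)


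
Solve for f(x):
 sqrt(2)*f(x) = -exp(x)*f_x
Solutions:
 f(x) = C1*exp(sqrt(2)*exp(-x))


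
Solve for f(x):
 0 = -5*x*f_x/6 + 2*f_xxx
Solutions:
 f(x) = C1 + Integral(C2*airyai(90^(1/3)*x/6) + C3*airybi(90^(1/3)*x/6), x)


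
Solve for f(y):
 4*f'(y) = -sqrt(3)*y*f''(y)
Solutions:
 f(y) = C1 + C2*y^(1 - 4*sqrt(3)/3)


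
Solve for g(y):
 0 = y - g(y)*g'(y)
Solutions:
 g(y) = -sqrt(C1 + y^2)
 g(y) = sqrt(C1 + y^2)


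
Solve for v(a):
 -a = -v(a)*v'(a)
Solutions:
 v(a) = -sqrt(C1 + a^2)
 v(a) = sqrt(C1 + a^2)


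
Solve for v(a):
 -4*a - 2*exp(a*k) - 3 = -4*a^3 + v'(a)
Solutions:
 v(a) = C1 + a^4 - 2*a^2 - 3*a - 2*exp(a*k)/k


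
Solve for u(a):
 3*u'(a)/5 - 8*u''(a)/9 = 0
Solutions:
 u(a) = C1 + C2*exp(27*a/40)


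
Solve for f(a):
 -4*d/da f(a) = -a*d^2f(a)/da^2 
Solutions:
 f(a) = C1 + C2*a^5


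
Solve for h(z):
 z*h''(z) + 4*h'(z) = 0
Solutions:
 h(z) = C1 + C2/z^3


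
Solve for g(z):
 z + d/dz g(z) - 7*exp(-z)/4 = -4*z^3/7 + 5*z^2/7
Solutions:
 g(z) = C1 - z^4/7 + 5*z^3/21 - z^2/2 - 7*exp(-z)/4


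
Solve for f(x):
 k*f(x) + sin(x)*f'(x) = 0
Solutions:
 f(x) = C1*exp(k*(-log(cos(x) - 1) + log(cos(x) + 1))/2)


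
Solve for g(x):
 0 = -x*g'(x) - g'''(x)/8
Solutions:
 g(x) = C1 + Integral(C2*airyai(-2*x) + C3*airybi(-2*x), x)


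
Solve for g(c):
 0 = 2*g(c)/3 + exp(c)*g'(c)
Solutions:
 g(c) = C1*exp(2*exp(-c)/3)


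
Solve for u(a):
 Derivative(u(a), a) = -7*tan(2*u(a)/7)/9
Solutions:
 u(a) = -7*asin(C1*exp(-2*a/9))/2 + 7*pi/2
 u(a) = 7*asin(C1*exp(-2*a/9))/2


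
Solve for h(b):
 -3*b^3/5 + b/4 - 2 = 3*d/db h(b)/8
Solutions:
 h(b) = C1 - 2*b^4/5 + b^2/3 - 16*b/3


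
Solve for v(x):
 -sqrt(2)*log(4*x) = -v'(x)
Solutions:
 v(x) = C1 + sqrt(2)*x*log(x) - sqrt(2)*x + 2*sqrt(2)*x*log(2)


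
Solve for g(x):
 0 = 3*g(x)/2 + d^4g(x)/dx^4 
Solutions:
 g(x) = (C1*sin(6^(1/4)*x/2) + C2*cos(6^(1/4)*x/2))*exp(-6^(1/4)*x/2) + (C3*sin(6^(1/4)*x/2) + C4*cos(6^(1/4)*x/2))*exp(6^(1/4)*x/2)


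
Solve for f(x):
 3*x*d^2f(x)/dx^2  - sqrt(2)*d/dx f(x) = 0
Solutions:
 f(x) = C1 + C2*x^(sqrt(2)/3 + 1)


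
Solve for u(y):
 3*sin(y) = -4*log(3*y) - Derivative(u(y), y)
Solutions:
 u(y) = C1 - 4*y*log(y) - 4*y*log(3) + 4*y + 3*cos(y)


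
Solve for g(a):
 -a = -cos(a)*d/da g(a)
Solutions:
 g(a) = C1 + Integral(a/cos(a), a)


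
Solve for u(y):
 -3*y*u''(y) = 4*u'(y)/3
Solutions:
 u(y) = C1 + C2*y^(5/9)


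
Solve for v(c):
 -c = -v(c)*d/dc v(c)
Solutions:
 v(c) = -sqrt(C1 + c^2)
 v(c) = sqrt(C1 + c^2)


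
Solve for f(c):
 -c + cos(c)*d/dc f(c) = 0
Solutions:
 f(c) = C1 + Integral(c/cos(c), c)


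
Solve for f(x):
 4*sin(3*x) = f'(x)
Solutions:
 f(x) = C1 - 4*cos(3*x)/3


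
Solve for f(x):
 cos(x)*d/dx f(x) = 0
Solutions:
 f(x) = C1


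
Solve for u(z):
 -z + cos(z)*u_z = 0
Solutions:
 u(z) = C1 + Integral(z/cos(z), z)


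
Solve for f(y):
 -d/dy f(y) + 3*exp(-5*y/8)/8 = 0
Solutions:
 f(y) = C1 - 3*exp(-5*y/8)/5


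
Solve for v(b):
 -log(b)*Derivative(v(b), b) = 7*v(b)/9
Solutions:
 v(b) = C1*exp(-7*li(b)/9)


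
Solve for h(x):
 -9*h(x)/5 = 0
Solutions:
 h(x) = 0


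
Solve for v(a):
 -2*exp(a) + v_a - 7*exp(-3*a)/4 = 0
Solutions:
 v(a) = C1 + 2*exp(a) - 7*exp(-3*a)/12


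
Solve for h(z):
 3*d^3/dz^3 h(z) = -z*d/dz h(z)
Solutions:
 h(z) = C1 + Integral(C2*airyai(-3^(2/3)*z/3) + C3*airybi(-3^(2/3)*z/3), z)


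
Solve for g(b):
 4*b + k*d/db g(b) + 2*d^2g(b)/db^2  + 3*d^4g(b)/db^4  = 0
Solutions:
 g(b) = C1 + C2*exp(2^(1/3)*b*(-2^(1/3)*(9*k + sqrt(81*k^2 + 32))^(1/3) + 4/(9*k + sqrt(81*k^2 + 32))^(1/3))/6) + C3*exp(2^(1/3)*b*(2^(1/3)*(9*k + sqrt(81*k^2 + 32))^(1/3) - 2^(1/3)*sqrt(3)*I*(9*k + sqrt(81*k^2 + 32))^(1/3) + 16/((-1 + sqrt(3)*I)*(9*k + sqrt(81*k^2 + 32))^(1/3)))/12) + C4*exp(2^(1/3)*b*(2^(1/3)*(9*k + sqrt(81*k^2 + 32))^(1/3) + 2^(1/3)*sqrt(3)*I*(9*k + sqrt(81*k^2 + 32))^(1/3) - 16/((1 + sqrt(3)*I)*(9*k + sqrt(81*k^2 + 32))^(1/3)))/12) - 2*b^2/k + 8*b/k^2


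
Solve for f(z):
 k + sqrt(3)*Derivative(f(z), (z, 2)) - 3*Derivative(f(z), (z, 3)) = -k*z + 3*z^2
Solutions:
 f(z) = C1 + C2*z + C3*exp(sqrt(3)*z/3) + sqrt(3)*z^4/12 + z^3*(-sqrt(3)*k/18 + 1) + z^2*(-k/2 - sqrt(3)*k/6 + 3*sqrt(3))


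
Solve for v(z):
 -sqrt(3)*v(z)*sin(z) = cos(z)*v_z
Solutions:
 v(z) = C1*cos(z)^(sqrt(3))


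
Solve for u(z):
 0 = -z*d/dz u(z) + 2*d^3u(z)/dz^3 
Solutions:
 u(z) = C1 + Integral(C2*airyai(2^(2/3)*z/2) + C3*airybi(2^(2/3)*z/2), z)


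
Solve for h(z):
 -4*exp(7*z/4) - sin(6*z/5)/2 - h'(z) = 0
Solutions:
 h(z) = C1 - 16*exp(7*z/4)/7 + 5*cos(6*z/5)/12


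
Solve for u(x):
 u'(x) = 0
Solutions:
 u(x) = C1


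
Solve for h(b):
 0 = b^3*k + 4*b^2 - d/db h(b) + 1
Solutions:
 h(b) = C1 + b^4*k/4 + 4*b^3/3 + b


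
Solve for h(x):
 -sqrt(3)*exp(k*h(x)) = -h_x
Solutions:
 h(x) = Piecewise((log(-1/(C1*k + sqrt(3)*k*x))/k, Ne(k, 0)), (nan, True))
 h(x) = Piecewise((C1 + sqrt(3)*x, Eq(k, 0)), (nan, True))


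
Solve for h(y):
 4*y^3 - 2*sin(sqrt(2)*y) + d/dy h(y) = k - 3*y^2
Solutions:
 h(y) = C1 + k*y - y^4 - y^3 - sqrt(2)*cos(sqrt(2)*y)


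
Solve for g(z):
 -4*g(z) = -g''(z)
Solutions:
 g(z) = C1*exp(-2*z) + C2*exp(2*z)


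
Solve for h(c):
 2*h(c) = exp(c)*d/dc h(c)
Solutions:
 h(c) = C1*exp(-2*exp(-c))


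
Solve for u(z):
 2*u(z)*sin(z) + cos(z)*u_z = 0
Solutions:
 u(z) = C1*cos(z)^2


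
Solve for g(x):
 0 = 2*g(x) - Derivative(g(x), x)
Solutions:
 g(x) = C1*exp(2*x)


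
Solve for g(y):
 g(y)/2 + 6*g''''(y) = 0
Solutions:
 g(y) = (C1*sin(3^(3/4)*y/6) + C2*cos(3^(3/4)*y/6))*exp(-3^(3/4)*y/6) + (C3*sin(3^(3/4)*y/6) + C4*cos(3^(3/4)*y/6))*exp(3^(3/4)*y/6)


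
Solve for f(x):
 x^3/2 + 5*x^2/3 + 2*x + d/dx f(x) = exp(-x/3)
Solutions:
 f(x) = C1 - x^4/8 - 5*x^3/9 - x^2 - 3*exp(-x/3)


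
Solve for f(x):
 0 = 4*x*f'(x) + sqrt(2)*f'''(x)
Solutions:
 f(x) = C1 + Integral(C2*airyai(-sqrt(2)*x) + C3*airybi(-sqrt(2)*x), x)


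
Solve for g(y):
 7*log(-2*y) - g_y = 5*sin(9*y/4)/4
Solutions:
 g(y) = C1 + 7*y*log(-y) - 7*y + 7*y*log(2) + 5*cos(9*y/4)/9


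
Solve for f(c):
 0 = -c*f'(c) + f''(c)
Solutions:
 f(c) = C1 + C2*erfi(sqrt(2)*c/2)


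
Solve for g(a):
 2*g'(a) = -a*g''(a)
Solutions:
 g(a) = C1 + C2/a


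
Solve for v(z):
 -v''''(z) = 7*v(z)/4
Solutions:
 v(z) = (C1*sin(7^(1/4)*z/2) + C2*cos(7^(1/4)*z/2))*exp(-7^(1/4)*z/2) + (C3*sin(7^(1/4)*z/2) + C4*cos(7^(1/4)*z/2))*exp(7^(1/4)*z/2)


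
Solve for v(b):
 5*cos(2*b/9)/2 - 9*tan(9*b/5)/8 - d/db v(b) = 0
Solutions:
 v(b) = C1 + 5*log(cos(9*b/5))/8 + 45*sin(2*b/9)/4


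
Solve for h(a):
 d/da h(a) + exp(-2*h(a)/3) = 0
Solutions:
 h(a) = 3*log(-sqrt(C1 - a)) - 3*log(3) + 3*log(6)/2
 h(a) = 3*log(C1 - a)/2 - 3*log(3) + 3*log(6)/2


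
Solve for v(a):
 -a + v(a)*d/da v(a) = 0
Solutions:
 v(a) = -sqrt(C1 + a^2)
 v(a) = sqrt(C1 + a^2)


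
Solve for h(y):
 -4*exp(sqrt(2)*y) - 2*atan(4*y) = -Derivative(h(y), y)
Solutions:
 h(y) = C1 + 2*y*atan(4*y) + 2*sqrt(2)*exp(sqrt(2)*y) - log(16*y^2 + 1)/4


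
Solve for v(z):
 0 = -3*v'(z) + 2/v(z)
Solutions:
 v(z) = -sqrt(C1 + 12*z)/3
 v(z) = sqrt(C1 + 12*z)/3


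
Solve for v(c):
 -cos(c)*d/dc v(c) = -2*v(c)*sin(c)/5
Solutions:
 v(c) = C1/cos(c)^(2/5)


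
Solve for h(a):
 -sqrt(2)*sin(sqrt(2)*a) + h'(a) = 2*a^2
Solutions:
 h(a) = C1 + 2*a^3/3 - cos(sqrt(2)*a)


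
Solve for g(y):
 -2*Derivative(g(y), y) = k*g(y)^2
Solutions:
 g(y) = 2/(C1 + k*y)


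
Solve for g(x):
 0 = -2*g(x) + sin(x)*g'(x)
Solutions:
 g(x) = C1*(cos(x) - 1)/(cos(x) + 1)


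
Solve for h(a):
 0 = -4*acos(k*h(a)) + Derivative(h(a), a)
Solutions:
 Integral(1/acos(_y*k), (_y, h(a))) = C1 + 4*a


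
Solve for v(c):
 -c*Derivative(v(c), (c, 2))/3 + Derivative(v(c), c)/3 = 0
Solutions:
 v(c) = C1 + C2*c^2


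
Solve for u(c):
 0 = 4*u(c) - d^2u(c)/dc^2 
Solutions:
 u(c) = C1*exp(-2*c) + C2*exp(2*c)


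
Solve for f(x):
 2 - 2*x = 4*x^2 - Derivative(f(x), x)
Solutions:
 f(x) = C1 + 4*x^3/3 + x^2 - 2*x


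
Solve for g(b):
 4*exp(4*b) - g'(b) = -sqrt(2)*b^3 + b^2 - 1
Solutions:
 g(b) = C1 + sqrt(2)*b^4/4 - b^3/3 + b + exp(4*b)


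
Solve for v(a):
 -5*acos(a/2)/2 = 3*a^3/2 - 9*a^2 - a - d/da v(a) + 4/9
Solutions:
 v(a) = C1 + 3*a^4/8 - 3*a^3 - a^2/2 + 5*a*acos(a/2)/2 + 4*a/9 - 5*sqrt(4 - a^2)/2


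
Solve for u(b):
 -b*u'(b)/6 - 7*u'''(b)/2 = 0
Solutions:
 u(b) = C1 + Integral(C2*airyai(-21^(2/3)*b/21) + C3*airybi(-21^(2/3)*b/21), b)


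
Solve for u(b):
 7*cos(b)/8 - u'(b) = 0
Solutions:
 u(b) = C1 + 7*sin(b)/8


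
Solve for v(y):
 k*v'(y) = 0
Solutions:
 v(y) = C1


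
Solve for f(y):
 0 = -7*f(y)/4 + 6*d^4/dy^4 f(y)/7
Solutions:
 f(y) = C1*exp(-54^(1/4)*sqrt(7)*y/6) + C2*exp(54^(1/4)*sqrt(7)*y/6) + C3*sin(54^(1/4)*sqrt(7)*y/6) + C4*cos(54^(1/4)*sqrt(7)*y/6)


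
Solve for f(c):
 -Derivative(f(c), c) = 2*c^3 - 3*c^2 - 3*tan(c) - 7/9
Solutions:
 f(c) = C1 - c^4/2 + c^3 + 7*c/9 - 3*log(cos(c))


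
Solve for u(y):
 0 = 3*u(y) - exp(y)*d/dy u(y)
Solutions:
 u(y) = C1*exp(-3*exp(-y))


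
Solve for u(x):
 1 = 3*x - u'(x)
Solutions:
 u(x) = C1 + 3*x^2/2 - x


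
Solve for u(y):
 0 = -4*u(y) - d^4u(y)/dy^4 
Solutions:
 u(y) = (C1*sin(y) + C2*cos(y))*exp(-y) + (C3*sin(y) + C4*cos(y))*exp(y)


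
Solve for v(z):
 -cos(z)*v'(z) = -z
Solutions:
 v(z) = C1 + Integral(z/cos(z), z)


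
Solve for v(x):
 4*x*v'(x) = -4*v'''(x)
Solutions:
 v(x) = C1 + Integral(C2*airyai(-x) + C3*airybi(-x), x)


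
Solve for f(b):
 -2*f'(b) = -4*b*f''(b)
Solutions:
 f(b) = C1 + C2*b^(3/2)


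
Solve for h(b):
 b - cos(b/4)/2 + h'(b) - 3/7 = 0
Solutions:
 h(b) = C1 - b^2/2 + 3*b/7 + 2*sin(b/4)


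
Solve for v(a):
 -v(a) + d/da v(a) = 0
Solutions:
 v(a) = C1*exp(a)


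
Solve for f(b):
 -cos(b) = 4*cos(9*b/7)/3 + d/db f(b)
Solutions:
 f(b) = C1 - sin(b) - 28*sin(9*b/7)/27


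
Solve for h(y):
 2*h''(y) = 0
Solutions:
 h(y) = C1 + C2*y


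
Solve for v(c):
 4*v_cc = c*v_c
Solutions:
 v(c) = C1 + C2*erfi(sqrt(2)*c/4)


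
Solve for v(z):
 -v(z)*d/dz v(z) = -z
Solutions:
 v(z) = -sqrt(C1 + z^2)
 v(z) = sqrt(C1 + z^2)


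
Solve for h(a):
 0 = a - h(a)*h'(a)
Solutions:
 h(a) = -sqrt(C1 + a^2)
 h(a) = sqrt(C1 + a^2)


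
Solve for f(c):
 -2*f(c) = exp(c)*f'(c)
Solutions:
 f(c) = C1*exp(2*exp(-c))


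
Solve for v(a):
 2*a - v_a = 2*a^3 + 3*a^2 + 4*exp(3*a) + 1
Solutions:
 v(a) = C1 - a^4/2 - a^3 + a^2 - a - 4*exp(3*a)/3


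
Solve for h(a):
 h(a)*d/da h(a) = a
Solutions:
 h(a) = -sqrt(C1 + a^2)
 h(a) = sqrt(C1 + a^2)


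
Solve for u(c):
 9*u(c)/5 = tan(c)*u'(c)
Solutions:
 u(c) = C1*sin(c)^(9/5)


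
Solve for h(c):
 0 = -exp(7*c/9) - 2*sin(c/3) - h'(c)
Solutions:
 h(c) = C1 - 9*exp(7*c/9)/7 + 6*cos(c/3)


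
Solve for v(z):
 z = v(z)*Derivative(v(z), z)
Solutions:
 v(z) = -sqrt(C1 + z^2)
 v(z) = sqrt(C1 + z^2)


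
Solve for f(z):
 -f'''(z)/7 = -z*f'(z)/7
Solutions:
 f(z) = C1 + Integral(C2*airyai(z) + C3*airybi(z), z)


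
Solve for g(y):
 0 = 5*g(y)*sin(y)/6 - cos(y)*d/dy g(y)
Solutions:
 g(y) = C1/cos(y)^(5/6)


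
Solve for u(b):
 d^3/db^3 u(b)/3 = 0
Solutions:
 u(b) = C1 + C2*b + C3*b^2


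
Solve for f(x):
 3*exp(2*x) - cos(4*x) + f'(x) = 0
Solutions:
 f(x) = C1 - 3*exp(2*x)/2 + sin(4*x)/4


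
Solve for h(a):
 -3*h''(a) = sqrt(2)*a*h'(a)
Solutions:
 h(a) = C1 + C2*erf(2^(3/4)*sqrt(3)*a/6)


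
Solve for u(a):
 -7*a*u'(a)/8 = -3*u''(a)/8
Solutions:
 u(a) = C1 + C2*erfi(sqrt(42)*a/6)


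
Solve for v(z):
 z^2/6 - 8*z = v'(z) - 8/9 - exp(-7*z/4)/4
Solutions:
 v(z) = C1 + z^3/18 - 4*z^2 + 8*z/9 - exp(-7*z/4)/7


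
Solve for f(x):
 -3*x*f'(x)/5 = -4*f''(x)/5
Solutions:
 f(x) = C1 + C2*erfi(sqrt(6)*x/4)


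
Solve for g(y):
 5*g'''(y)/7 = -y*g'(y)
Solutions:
 g(y) = C1 + Integral(C2*airyai(-5^(2/3)*7^(1/3)*y/5) + C3*airybi(-5^(2/3)*7^(1/3)*y/5), y)


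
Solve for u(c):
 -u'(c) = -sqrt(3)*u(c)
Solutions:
 u(c) = C1*exp(sqrt(3)*c)


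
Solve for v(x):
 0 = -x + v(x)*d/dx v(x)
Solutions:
 v(x) = -sqrt(C1 + x^2)
 v(x) = sqrt(C1 + x^2)


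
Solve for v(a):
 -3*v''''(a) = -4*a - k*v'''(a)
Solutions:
 v(a) = C1 + C2*a + C3*a^2 + C4*exp(a*k/3) - a^4/(6*k) - 2*a^3/k^2


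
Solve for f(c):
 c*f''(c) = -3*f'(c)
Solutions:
 f(c) = C1 + C2/c^2


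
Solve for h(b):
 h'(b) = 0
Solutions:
 h(b) = C1


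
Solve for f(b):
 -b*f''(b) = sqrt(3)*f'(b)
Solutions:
 f(b) = C1 + C2*b^(1 - sqrt(3))


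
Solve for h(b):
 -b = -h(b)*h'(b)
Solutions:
 h(b) = -sqrt(C1 + b^2)
 h(b) = sqrt(C1 + b^2)


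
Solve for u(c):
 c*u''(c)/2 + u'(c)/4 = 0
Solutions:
 u(c) = C1 + C2*sqrt(c)


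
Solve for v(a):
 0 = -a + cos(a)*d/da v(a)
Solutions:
 v(a) = C1 + Integral(a/cos(a), a)


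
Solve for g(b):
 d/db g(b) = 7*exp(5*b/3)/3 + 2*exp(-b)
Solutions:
 g(b) = C1 + 7*exp(5*b/3)/5 - 2*exp(-b)


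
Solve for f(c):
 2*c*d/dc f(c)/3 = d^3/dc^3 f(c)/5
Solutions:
 f(c) = C1 + Integral(C2*airyai(10^(1/3)*3^(2/3)*c/3) + C3*airybi(10^(1/3)*3^(2/3)*c/3), c)


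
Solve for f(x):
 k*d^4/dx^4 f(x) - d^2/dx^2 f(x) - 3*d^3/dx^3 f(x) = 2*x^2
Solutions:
 f(x) = C1 + C2*x + C3*exp(x*(3 - sqrt(4*k + 9))/(2*k)) + C4*exp(x*(sqrt(4*k + 9) + 3)/(2*k)) - x^4/6 + 2*x^3 + 2*x^2*(-k - 9)


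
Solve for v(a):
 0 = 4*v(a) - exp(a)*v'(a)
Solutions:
 v(a) = C1*exp(-4*exp(-a))


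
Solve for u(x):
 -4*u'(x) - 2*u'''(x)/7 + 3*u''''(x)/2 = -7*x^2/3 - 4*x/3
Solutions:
 u(x) = C1 + C2*exp(x*(-2^(2/3)*(63*sqrt(1751001) + 83365)^(1/3) - 8*2^(1/3)/(63*sqrt(1751001) + 83365)^(1/3) + 8)/126)*sin(2^(1/3)*sqrt(3)*x*(-2^(1/3)*(63*sqrt(1751001) + 83365)^(1/3) + 8/(63*sqrt(1751001) + 83365)^(1/3))/126) + C3*exp(x*(-2^(2/3)*(63*sqrt(1751001) + 83365)^(1/3) - 8*2^(1/3)/(63*sqrt(1751001) + 83365)^(1/3) + 8)/126)*cos(2^(1/3)*sqrt(3)*x*(-2^(1/3)*(63*sqrt(1751001) + 83365)^(1/3) + 8/(63*sqrt(1751001) + 83365)^(1/3))/126) + C4*exp(x*(8*2^(1/3)/(63*sqrt(1751001) + 83365)^(1/3) + 4 + 2^(2/3)*(63*sqrt(1751001) + 83365)^(1/3))/63) + 7*x^3/36 + x^2/6 - x/12


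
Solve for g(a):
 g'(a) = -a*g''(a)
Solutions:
 g(a) = C1 + C2*log(a)


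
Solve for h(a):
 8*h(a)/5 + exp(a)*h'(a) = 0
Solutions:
 h(a) = C1*exp(8*exp(-a)/5)


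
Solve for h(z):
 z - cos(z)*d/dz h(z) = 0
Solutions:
 h(z) = C1 + Integral(z/cos(z), z)


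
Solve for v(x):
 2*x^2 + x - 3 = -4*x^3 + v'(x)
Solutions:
 v(x) = C1 + x^4 + 2*x^3/3 + x^2/2 - 3*x


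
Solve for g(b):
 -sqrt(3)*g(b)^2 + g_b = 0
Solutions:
 g(b) = -1/(C1 + sqrt(3)*b)


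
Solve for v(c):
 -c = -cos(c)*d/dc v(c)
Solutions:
 v(c) = C1 + Integral(c/cos(c), c)


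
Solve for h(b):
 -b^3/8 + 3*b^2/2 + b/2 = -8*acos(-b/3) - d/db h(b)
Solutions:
 h(b) = C1 + b^4/32 - b^3/2 - b^2/4 - 8*b*acos(-b/3) - 8*sqrt(9 - b^2)


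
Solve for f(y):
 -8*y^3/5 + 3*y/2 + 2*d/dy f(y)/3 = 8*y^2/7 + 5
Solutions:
 f(y) = C1 + 3*y^4/5 + 4*y^3/7 - 9*y^2/8 + 15*y/2


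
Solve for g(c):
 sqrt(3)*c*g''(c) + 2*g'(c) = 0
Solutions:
 g(c) = C1 + C2*c^(1 - 2*sqrt(3)/3)


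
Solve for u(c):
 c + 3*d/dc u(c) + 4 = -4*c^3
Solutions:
 u(c) = C1 - c^4/3 - c^2/6 - 4*c/3


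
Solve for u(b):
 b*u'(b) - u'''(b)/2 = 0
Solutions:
 u(b) = C1 + Integral(C2*airyai(2^(1/3)*b) + C3*airybi(2^(1/3)*b), b)


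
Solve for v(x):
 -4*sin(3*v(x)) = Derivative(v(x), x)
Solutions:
 v(x) = -acos((-C1 - exp(24*x))/(C1 - exp(24*x)))/3 + 2*pi/3
 v(x) = acos((-C1 - exp(24*x))/(C1 - exp(24*x)))/3


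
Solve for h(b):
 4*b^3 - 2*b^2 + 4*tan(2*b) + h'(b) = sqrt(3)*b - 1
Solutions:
 h(b) = C1 - b^4 + 2*b^3/3 + sqrt(3)*b^2/2 - b + 2*log(cos(2*b))


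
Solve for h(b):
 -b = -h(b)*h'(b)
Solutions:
 h(b) = -sqrt(C1 + b^2)
 h(b) = sqrt(C1 + b^2)


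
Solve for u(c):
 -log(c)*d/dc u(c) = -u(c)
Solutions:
 u(c) = C1*exp(li(c))


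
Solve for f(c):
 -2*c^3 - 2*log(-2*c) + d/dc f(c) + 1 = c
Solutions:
 f(c) = C1 + c^4/2 + c^2/2 + 2*c*log(-c) + c*(-3 + 2*log(2))


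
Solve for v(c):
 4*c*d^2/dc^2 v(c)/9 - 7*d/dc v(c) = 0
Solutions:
 v(c) = C1 + C2*c^(67/4)


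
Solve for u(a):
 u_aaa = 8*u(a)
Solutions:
 u(a) = C3*exp(2*a) + (C1*sin(sqrt(3)*a) + C2*cos(sqrt(3)*a))*exp(-a)


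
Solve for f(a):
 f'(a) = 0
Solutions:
 f(a) = C1


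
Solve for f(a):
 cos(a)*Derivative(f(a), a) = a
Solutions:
 f(a) = C1 + Integral(a/cos(a), a)


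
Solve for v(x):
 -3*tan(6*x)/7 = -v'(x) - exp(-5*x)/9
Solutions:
 v(x) = C1 + log(tan(6*x)^2 + 1)/28 + exp(-5*x)/45
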